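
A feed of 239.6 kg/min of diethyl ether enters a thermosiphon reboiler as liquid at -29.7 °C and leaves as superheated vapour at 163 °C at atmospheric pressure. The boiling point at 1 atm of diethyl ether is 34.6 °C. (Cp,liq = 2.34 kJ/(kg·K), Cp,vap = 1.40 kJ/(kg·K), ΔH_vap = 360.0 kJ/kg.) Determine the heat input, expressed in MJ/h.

liquid -29.7→34.6 °C: 150.46 kJ/kg
vaporisation at 34.6 °C: 360 kJ/kg
vapour 34.6→163 °C: 179.76 kJ/kg
Δh = 150.46 + 360 + 179.76 = 690.22 kJ/kg
Q = ṁ·Δh = 239.6 kg/min × 690.22 kJ/kg = 165380 kJ/min
|Q| = 2756.3 kW = 9922.6 MJ/h

Q = 9920 MJ/h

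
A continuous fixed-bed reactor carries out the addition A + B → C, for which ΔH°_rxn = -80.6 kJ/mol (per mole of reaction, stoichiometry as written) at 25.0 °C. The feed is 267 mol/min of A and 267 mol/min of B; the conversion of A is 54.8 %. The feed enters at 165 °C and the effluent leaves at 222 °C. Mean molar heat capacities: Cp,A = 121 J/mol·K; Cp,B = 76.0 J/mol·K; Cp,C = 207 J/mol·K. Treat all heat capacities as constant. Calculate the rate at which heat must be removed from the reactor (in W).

Q_out = 142000 W

Extent of reaction ξ = 0.548 × 267 = 146.32 mol/min
Reaction term: ξ·ΔH°_rxn = 146.32 × -80.6 = -11793 kJ/min
Sensible, feed 165→25 °C: -7363.9 kJ/min
Outlet flows (mol/min): A 120.68, B 120.68, C 146.32
Sensible, products 25→222 °C: 10650 kJ/min
Q = ΔH = -8506.7 kJ/min = -141.78 kW
Heat removed = 141780 W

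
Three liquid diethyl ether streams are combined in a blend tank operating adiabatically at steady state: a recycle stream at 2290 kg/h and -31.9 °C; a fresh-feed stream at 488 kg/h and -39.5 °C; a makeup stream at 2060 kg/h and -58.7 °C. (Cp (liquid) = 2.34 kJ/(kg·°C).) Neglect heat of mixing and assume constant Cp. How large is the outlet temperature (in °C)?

No heat crosses the boundary, so H_out = H_in.
Σ ṁᵢCp,ᵢTᵢ = 2290×2.34×-31.9 + 488×2.34×-39.5 + 2060×2.34×-58.7 = -499000
Σ ṁᵢCp,ᵢ = 2290×2.34 + 488×2.34 + 2060×2.34 = 11321
T_out = -499000 / 11321 = -44.078 °C

T_out = -44.1 °C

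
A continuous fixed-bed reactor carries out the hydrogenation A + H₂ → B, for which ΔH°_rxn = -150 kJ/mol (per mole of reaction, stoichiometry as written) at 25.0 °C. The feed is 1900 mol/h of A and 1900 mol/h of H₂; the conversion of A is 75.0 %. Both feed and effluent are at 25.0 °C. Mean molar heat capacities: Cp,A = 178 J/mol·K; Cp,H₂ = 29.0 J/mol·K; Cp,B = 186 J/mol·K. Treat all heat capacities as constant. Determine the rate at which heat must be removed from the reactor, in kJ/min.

Extent of reaction ξ = 0.750 × 1900 = 1425 mol/h
Reaction term: ξ·ΔH°_rxn = 1425 × -150 = -213750 kJ/h
Q = ΔH = -213750 kJ/h = -59.375 kW
Heat removed = 3562.5 kJ/min

Q_out = 3560 kJ/min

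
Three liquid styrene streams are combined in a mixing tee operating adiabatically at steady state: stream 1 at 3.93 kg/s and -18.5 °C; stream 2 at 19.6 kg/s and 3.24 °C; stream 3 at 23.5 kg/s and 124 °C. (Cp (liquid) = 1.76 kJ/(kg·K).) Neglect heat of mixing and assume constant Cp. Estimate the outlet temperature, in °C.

Adiabatic, steady state ⇒ Σ ṁᵢCp,ᵢ(T_out − Tᵢ) = 0
Σ ṁᵢCp,ᵢTᵢ = 3.93×1.76×-18.5 + 19.6×1.76×3.24 + 23.5×1.76×124 = 5112.4
Σ ṁᵢCp,ᵢ = 3.93×1.76 + 19.6×1.76 + 23.5×1.76 = 82.773
T_out = 5112.4 / 82.773 = 61.765 °C

T_out = 61.8 °C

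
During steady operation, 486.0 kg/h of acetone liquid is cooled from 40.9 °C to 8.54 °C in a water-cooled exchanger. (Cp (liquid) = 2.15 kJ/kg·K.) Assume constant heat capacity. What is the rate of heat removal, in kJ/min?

Q_c = 564 kJ/min

Q = ṁ·Cp·ΔT = 486.0 × 2.15 × (8.54 − 40.9) = -33813 kJ/h
Converting: 33813 / 3600 s = 9.3925 kW
Cooling duty = 563.55 kJ/min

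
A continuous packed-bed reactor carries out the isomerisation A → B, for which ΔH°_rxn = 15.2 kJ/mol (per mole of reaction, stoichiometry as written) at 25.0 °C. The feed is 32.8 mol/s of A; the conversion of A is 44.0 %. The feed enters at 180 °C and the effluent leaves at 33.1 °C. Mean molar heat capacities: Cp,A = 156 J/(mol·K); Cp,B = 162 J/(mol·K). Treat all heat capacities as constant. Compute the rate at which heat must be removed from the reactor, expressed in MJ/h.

Q_out = 1910 MJ/h

Extent of reaction ξ = 0.440 × 32.8 = 14.432 mol/s
Reaction term: ξ·ΔH°_rxn = 14.432 × 15.2 = 219.37 kJ/s
Sensible, feed 180→25 °C: -793.1 kJ/s
Outlet flows (mol/s): A 18.368, B 14.432
Sensible, products 25→33.1 °C: 42.147 kJ/s
Q = ΔH = -531.59 kJ/s = -531.59 kW
Heat removed = 1913.7 MJ/h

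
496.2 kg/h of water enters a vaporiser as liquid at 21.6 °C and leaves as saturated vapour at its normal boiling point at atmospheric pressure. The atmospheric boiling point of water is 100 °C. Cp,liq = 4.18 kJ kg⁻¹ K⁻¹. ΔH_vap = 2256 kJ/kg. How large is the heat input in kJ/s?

Q = 356 kJ/s

liquid 21.6→100 °C: 327.71 kJ/kg
vaporisation at 100 °C: 2256 kJ/kg
Δh = 327.71 + 2256 = 2583.7 kJ/kg
Q = ṁ·Δh = 496.2 kg/h × 2583.7 kJ/kg = 1.282e+06 kJ/h
|Q| = 356.12 kW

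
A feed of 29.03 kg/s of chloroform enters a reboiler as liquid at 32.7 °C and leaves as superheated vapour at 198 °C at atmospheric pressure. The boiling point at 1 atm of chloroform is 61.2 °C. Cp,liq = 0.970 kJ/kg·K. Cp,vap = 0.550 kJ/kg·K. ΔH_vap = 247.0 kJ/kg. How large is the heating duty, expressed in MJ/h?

liquid 32.7→61.2 °C: 27.645 kJ/kg
vaporisation at 61.2 °C: 247 kJ/kg
vapour 61.2→198 °C: 75.24 kJ/kg
Δh = 27.645 + 247 + 75.24 = 349.88 kJ/kg
Q = ṁ·Δh = 29.03 kg/s × 349.88 kJ/kg = 10157 kJ/s
|Q| = 10157 kW = 36566 MJ/h

Q = 36600 MJ/h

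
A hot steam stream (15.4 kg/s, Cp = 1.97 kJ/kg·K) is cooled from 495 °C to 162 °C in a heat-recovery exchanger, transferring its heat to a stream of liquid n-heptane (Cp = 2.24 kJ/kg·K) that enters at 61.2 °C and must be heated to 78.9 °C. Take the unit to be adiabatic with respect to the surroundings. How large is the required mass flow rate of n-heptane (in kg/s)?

Heat released by hot stream: Q = 15.4 × 1.97 × (495 − 162) = 10103 kJ/s
Energy balance on cold side (adiabatic exchanger): Q = ṁ_c·Cp_c·(T_c,out − T_c,in)
ṁ_c = 10103 / [2.24 × (78.9 − 61.2)] = 254.81 kg/s

ṁ_c = 255 kg/s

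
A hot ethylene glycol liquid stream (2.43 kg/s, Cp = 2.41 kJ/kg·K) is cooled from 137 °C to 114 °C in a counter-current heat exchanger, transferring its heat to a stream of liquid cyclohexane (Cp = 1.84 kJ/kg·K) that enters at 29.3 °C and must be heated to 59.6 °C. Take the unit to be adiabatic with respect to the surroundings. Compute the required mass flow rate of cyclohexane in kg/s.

ṁ_c = 2.42 kg/s

Heat released by hot stream: Q = 2.43 × 2.41 × (137 − 114) = 134.69 kJ/s
Energy balance on cold side (adiabatic exchanger): Q = ṁ_c·Cp_c·(T_c,out − T_c,in)
ṁ_c = 134.69 / [1.84 × (59.6 − 29.3)] = 2.416 kg/s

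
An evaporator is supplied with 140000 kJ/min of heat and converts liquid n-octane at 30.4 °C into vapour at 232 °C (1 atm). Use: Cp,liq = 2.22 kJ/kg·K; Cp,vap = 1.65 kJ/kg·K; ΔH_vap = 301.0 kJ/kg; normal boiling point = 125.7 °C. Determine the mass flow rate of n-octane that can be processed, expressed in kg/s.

Δh = 2.22×(125.7−30.4) + 301.0 + 1.65×(232−125.7) = 687.96 kJ/kg
Q = 140000 kJ/min = 2333.3 kJ/s = 2333.3 kJ/s
ṁ = Q/Δh = 2333.3 / 687.96 = 3.3917 kg/s

ṁ = 3.39 kg/s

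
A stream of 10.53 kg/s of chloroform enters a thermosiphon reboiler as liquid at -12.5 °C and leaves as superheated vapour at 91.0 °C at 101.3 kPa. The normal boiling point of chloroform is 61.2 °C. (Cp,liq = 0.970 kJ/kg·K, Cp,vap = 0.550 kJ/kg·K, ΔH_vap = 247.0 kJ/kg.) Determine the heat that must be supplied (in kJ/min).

liquid -12.5→61.2 °C: 71.489 kJ/kg
vaporisation at 61.2 °C: 247 kJ/kg
vapour 61.2→91.0 °C: 16.39 kJ/kg
Δh = 71.489 + 247 + 16.39 = 334.88 kJ/kg
Q = ṁ·Δh = 10.53 kg/s × 334.88 kJ/kg = 3526.3 kJ/s
|Q| = 3526.3 kW = 211580 kJ/min

Q = 212000 kJ/min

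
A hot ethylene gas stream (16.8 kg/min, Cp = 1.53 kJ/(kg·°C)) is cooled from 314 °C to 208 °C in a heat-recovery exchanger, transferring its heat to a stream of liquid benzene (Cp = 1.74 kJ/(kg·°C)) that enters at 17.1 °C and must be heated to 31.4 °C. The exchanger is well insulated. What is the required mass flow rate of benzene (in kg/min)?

ṁ_c = 110 kg/min

Heat released by hot stream: Q = 16.8 × 1.53 × (314 − 208) = 2724.6 kJ/min
Energy balance on cold side (adiabatic exchanger): Q = ṁ_c·Cp_c·(T_c,out − T_c,in)
ṁ_c = 2724.6 / [1.74 × (31.4 − 17.1)] = 109.5 kg/min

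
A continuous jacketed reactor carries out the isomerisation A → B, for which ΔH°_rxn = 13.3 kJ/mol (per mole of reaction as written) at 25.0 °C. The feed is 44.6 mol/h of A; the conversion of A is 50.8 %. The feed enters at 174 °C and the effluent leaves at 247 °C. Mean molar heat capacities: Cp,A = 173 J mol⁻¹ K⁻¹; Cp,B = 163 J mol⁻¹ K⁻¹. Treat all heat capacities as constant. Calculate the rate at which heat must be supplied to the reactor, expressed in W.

Extent of reaction ξ = 0.508 × 44.6 = 22.657 mol/h
Reaction term: ξ·ΔH°_rxn = 22.657 × 13.3 = 301.34 kJ/h
Sensible, feed 174→25 °C: -1149.7 kJ/h
Outlet flows (mol/h): A 21.943, B 22.657
Sensible, products 25→247 °C: 1662.6 kJ/h
Q = ΔH = 814.29 kJ/h = 0.22619 kW
Heat supplied = 226.19 W

Q_in = 226 W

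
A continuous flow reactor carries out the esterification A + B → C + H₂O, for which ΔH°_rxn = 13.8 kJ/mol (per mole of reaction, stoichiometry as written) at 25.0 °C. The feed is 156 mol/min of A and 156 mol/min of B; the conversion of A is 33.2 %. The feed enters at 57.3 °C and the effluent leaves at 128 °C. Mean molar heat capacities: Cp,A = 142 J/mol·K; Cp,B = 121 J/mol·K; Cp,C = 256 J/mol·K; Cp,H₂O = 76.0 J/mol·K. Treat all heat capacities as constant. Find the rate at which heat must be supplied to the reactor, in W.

Extent of reaction ξ = 0.332 × 156 = 51.792 mol/min
Reaction term: ξ·ΔH°_rxn = 51.792 × 13.8 = 714.73 kJ/min
Sensible, feed 57.3→25 °C: -1325.2 kJ/min
Outlet flows (mol/min): A 104.21, B 104.21, C 51.792, H₂O 51.792
Sensible, products 25→128 °C: 4594 kJ/min
Q = ΔH = 3983.5 kJ/min = 66.392 kW
Heat supplied = 66392 W

Q_in = 66400 W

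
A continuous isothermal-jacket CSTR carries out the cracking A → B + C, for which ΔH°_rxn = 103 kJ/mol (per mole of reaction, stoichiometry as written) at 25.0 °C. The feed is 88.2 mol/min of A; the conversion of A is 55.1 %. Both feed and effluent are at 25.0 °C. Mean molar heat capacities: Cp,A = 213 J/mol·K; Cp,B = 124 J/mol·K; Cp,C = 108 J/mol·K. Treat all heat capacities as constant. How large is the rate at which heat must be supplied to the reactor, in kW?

Q_in = 83.4 kW

Extent of reaction ξ = 0.551 × 88.2 = 48.598 mol/min
Reaction term: ξ·ΔH°_rxn = 48.598 × 103 = 5005.6 kJ/min
Q = ΔH = 5005.6 kJ/min = 83.427 kW
Heat supplied = 83.427 kW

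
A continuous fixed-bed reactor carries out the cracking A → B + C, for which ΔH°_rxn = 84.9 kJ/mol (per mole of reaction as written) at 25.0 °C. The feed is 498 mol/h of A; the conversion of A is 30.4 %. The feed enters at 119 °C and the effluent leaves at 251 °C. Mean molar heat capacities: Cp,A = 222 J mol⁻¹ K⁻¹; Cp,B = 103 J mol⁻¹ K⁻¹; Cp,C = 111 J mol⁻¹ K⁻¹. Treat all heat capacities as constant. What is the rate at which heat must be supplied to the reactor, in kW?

Extent of reaction ξ = 0.304 × 498 = 151.39 mol/h
Reaction term: ξ·ΔH°_rxn = 151.39 × 84.9 = 12853 kJ/h
Sensible, feed 119→25 °C: -10392 kJ/h
Outlet flows (mol/h): A 346.61, B 151.39, C 151.39
Sensible, products 25→251 °C: 24712 kJ/h
Q = ΔH = 27173 kJ/h = 7.548 kW
Heat supplied = 7.548 kW

Q_in = 7.55 kW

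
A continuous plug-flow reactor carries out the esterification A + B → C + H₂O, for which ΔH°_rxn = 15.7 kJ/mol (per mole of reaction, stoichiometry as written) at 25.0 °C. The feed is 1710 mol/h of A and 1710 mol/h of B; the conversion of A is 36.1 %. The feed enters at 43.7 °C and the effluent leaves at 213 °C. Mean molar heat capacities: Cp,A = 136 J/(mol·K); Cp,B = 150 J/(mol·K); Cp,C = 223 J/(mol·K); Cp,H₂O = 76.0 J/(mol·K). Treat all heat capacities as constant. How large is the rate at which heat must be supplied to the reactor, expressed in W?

Extent of reaction ξ = 0.361 × 1710 = 617.31 mol/h
Reaction term: ξ·ΔH°_rxn = 617.31 × 15.7 = 9691.8 kJ/h
Sensible, feed 43.7→25 °C: -9145.4 kJ/h
Outlet flows (mol/h): A 1092.7, B 1092.7, C 617.31, H₂O 617.31
Sensible, products 25→213 °C: 93452 kJ/h
Q = ΔH = 93998 kJ/h = 26.111 kW
Heat supplied = 26111 W

Q_in = 26100 W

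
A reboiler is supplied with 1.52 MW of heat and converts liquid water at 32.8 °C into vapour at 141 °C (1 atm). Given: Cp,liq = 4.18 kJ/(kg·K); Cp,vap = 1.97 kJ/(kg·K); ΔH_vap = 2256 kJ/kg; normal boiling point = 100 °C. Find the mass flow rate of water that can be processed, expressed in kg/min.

ṁ = 34.8 kg/min

Δh = 4.18×(100−32.8) + 2256 + 1.97×(141−100) = 2617.7 kJ/kg
Q = 1.52 MW = 1520 kJ/s = 91200 kJ/min
ṁ = Q/Δh = 91200 / 2617.7 = 34.84 kg/min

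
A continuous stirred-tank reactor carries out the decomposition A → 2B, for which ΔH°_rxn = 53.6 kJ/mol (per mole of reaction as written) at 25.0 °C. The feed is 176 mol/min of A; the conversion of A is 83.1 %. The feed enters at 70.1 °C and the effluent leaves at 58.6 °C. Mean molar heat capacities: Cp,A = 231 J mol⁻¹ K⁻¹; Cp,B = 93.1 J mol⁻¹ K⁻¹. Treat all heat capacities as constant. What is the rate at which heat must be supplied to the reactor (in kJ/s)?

Extent of reaction ξ = 0.831 × 176 = 146.26 mol/min
Reaction term: ξ·ΔH°_rxn = 146.26 × 53.6 = 7839.3 kJ/min
Sensible, feed 70.1→25 °C: -1833.6 kJ/min
Outlet flows (mol/min): A 29.744, B 292.51
Sensible, products 25→58.6 °C: 1145.9 kJ/min
Q = ΔH = 7151.6 kJ/min = 119.19 kW
Heat supplied = 119.19 kJ/s

Q_in = 119 kJ/s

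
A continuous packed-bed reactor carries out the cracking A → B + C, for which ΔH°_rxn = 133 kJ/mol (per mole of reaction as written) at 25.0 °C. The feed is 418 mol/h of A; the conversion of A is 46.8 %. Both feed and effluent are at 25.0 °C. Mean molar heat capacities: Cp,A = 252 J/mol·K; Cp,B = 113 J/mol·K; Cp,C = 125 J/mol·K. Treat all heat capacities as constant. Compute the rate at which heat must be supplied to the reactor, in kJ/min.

Q_in = 434 kJ/min

Extent of reaction ξ = 0.468 × 418 = 195.62 mol/h
Reaction term: ξ·ΔH°_rxn = 195.62 × 133 = 26018 kJ/h
Q = ΔH = 26018 kJ/h = 7.2272 kW
Heat supplied = 433.63 kJ/min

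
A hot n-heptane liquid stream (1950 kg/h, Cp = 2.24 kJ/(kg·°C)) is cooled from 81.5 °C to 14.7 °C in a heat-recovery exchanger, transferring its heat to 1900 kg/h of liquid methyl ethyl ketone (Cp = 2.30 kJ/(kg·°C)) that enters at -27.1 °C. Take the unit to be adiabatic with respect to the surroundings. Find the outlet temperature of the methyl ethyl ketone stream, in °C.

Heat released by hot stream: Q = 1950 × 2.24 × (81.5 − 14.7) = 291780 kJ/h
Energy balance on cold side (adiabatic exchanger): Q = ṁ_c·Cp_c·(T_c,out − T_c,in)
T_c,out = -27.1 + 291780/(1900 × 2.30) = 39.669 °C

T_c,out = 39.7 °C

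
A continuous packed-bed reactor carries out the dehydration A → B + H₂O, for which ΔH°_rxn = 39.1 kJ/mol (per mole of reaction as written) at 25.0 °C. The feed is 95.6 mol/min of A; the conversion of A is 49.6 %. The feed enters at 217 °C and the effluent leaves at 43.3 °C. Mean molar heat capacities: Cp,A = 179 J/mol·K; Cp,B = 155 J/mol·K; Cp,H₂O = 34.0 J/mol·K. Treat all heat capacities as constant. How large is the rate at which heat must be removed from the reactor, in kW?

Extent of reaction ξ = 0.496 × 95.6 = 47.418 mol/min
Reaction term: ξ·ΔH°_rxn = 47.418 × 39.1 = 1854 kJ/min
Sensible, feed 217→25 °C: -3285.6 kJ/min
Outlet flows (mol/min): A 48.182, B 47.418, H₂O 47.418
Sensible, products 25→43.3 °C: 321.83 kJ/min
Q = ΔH = -1109.7 kJ/min = -18.495 kW
Heat removed = 18.495 kW

Q_out = 18.5 kW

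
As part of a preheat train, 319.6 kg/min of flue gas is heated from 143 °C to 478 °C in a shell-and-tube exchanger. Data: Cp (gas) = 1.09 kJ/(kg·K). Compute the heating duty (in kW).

Q = ṁ·Cp·ΔT = 319.6 × 1.09 × (478 − 143) = 116700 kJ/min
Converting: 116700 / 60 s = 1945 kW

Q = 1950 kW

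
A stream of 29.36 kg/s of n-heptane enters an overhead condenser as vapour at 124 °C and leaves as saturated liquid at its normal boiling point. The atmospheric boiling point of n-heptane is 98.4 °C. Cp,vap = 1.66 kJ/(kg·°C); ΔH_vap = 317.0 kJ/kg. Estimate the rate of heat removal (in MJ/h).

vapour 124→98.4 °C: -42.496 kJ/kg
condensation at 98.4 °C: -317 kJ/kg
Δh = -42.496 + -317 = -359.5 kJ/kg
Q = ṁ·Δh = 29.36 kg/s × -359.5 kJ/kg = -10555 kJ/s
|Q| = 10555 kW = 37997 MJ/h

Q_c = 38000 MJ/h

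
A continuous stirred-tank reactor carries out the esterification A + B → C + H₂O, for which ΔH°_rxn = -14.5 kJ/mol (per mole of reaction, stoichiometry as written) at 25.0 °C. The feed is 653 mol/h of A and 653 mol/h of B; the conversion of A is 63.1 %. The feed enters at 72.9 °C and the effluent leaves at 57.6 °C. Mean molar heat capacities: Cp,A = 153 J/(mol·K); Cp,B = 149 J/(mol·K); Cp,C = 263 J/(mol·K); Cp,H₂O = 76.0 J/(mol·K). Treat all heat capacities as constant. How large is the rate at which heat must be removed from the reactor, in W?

Q_out = 2360 W

Extent of reaction ξ = 0.631 × 653 = 412.04 mol/h
Reaction term: ξ·ΔH°_rxn = 412.04 × -14.5 = -5974.6 kJ/h
Sensible, feed 72.9→25 °C: -9446.2 kJ/h
Outlet flows (mol/h): A 240.96, B 240.96, C 412.04, H₂O 412.04
Sensible, products 25→57.6 °C: 6925.9 kJ/h
Q = ΔH = -8494.9 kJ/h = -2.3597 kW
Heat removed = 2359.7 W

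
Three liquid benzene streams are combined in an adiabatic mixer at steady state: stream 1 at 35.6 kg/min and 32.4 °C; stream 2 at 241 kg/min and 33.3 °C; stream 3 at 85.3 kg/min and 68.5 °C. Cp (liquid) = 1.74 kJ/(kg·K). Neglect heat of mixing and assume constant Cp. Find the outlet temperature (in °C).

No heat crosses the boundary, so H_out = H_in.
T_out = Σ ṁᵢCp,ᵢTᵢ / Σ ṁᵢCp,ᵢ
      = 26138 / 629.71 = 41.508 °C

T_out = 41.5 °C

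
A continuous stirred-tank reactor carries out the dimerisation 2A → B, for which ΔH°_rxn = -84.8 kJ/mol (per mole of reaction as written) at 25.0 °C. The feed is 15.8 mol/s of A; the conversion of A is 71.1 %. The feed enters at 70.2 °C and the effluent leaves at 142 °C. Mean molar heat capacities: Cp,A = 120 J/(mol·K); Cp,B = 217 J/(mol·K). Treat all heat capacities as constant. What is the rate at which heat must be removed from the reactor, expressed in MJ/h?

Q_out = 1280 MJ/h

Extent of reaction ξ = 0.711 × 15.8 / 2 = 5.6169 mol/s
Reaction term: ξ·ΔH°_rxn = 5.6169 × -84.8 = -476.31 kJ/s
Sensible, feed 70.2→25 °C: -85.699 kJ/s
Outlet flows (mol/s): A 4.5662, B 5.6169
Sensible, products 25→142 °C: 206.72 kJ/s
Q = ΔH = -355.3 kJ/s = -355.3 kW
Heat removed = 1279.1 MJ/h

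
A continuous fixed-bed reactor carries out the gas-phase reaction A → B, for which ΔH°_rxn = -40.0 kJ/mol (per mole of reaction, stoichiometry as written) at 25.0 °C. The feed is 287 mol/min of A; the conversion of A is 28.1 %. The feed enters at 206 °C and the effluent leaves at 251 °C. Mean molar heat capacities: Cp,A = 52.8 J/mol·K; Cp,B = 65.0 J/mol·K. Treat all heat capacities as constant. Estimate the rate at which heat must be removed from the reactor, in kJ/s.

Extent of reaction ξ = 0.281 × 287 = 80.647 mol/min
Reaction term: ξ·ΔH°_rxn = 80.647 × -40.0 = -3225.9 kJ/min
Sensible, feed 206→25 °C: -2742.8 kJ/min
Outlet flows (mol/min): A 206.35, B 80.647
Sensible, products 25→251 °C: 3647.1 kJ/min
Q = ΔH = -2321.6 kJ/min = -38.693 kW
Heat removed = 38.693 kJ/s

Q_out = 38.7 kJ/s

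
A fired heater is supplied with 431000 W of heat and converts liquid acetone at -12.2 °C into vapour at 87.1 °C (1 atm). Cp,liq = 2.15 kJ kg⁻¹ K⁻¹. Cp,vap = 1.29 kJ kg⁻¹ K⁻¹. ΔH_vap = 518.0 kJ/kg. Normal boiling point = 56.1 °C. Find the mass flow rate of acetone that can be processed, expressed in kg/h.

Δh = 2.15×(56.1−-12.2) + 518.0 + 1.29×(87.1−56.1) = 704.84 kJ/kg
Q = 431000 W = 431 kJ/s = 1.5516e+06 kJ/h
ṁ = Q/Δh = 1.5516e+06 / 704.84 = 2201.4 kg/h

ṁ = 2200 kg/h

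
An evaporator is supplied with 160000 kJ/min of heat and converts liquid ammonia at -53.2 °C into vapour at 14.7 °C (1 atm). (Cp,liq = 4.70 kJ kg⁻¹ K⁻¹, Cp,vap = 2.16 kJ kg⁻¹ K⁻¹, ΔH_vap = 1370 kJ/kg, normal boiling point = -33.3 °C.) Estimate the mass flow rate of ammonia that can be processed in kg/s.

Δh = 4.70×(-33.3−-53.2) + 1370 + 2.16×(14.7−-33.3) = 1567.2 kJ/kg
Q = 160000 kJ/min = 2666.7 kJ/s = 2666.7 kJ/s
ṁ = Q/Δh = 2666.7 / 1567.2 = 1.7015 kg/s

ṁ = 1.70 kg/s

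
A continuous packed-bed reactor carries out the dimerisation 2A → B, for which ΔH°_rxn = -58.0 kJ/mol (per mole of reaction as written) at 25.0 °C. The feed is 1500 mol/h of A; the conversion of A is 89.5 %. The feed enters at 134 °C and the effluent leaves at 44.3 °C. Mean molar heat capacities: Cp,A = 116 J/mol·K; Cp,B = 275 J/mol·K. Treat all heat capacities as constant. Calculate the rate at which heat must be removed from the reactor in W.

Q_out = 15000 W

Extent of reaction ξ = 0.895 × 1500 / 2 = 671.25 mol/h
Reaction term: ξ·ΔH°_rxn = 671.25 × -58.0 = -38932 kJ/h
Sensible, feed 134→25 °C: -18966 kJ/h
Outlet flows (mol/h): A 157.5, B 671.25
Sensible, products 25→44.3 °C: 3915.3 kJ/h
Q = ΔH = -53983 kJ/h = -14.995 kW
Heat removed = 14995 W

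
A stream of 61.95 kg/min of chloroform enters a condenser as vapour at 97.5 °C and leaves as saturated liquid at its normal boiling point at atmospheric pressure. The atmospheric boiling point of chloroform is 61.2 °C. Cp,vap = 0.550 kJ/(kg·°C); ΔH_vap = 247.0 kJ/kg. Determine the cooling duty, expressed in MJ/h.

vapour 97.5→61.2 °C: -19.965 kJ/kg
condensation at 61.2 °C: -247 kJ/kg
Δh = -19.965 + -247 = -266.96 kJ/kg
Q = ṁ·Δh = 61.95 kg/min × -266.96 kJ/kg = -16538 kJ/min
|Q| = 275.64 kW = 992.31 MJ/h

Q_c = 992 MJ/h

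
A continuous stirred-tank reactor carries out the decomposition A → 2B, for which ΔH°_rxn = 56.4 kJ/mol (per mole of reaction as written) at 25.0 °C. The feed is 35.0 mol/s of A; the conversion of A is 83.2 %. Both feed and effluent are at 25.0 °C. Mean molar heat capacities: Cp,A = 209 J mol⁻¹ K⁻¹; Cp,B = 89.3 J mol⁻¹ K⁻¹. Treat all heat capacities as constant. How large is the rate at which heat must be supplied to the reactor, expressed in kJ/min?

Extent of reaction ξ = 0.832 × 35.0 = 29.12 mol/s
Reaction term: ξ·ΔH°_rxn = 29.12 × 56.4 = 1642.4 kJ/s
Q = ΔH = 1642.4 kJ/s = 1642.4 kW
Heat supplied = 98542 kJ/min

Q_in = 98500 kJ/min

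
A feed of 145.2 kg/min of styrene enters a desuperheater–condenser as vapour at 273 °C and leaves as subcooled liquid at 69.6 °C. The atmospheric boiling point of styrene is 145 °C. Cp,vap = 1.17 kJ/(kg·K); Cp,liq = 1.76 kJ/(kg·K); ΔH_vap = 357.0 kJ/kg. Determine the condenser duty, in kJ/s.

vapour 273→145 °C: -149.76 kJ/kg
condensation at 145 °C: -357 kJ/kg
liquid 145→69.6 °C: -132.7 kJ/kg
Δh = -149.76 + -357 + -132.7 = -639.46 kJ/kg
Q = ṁ·Δh = 145.2 kg/min × -639.46 kJ/kg = -92850 kJ/min
|Q| = 1547.5 kW

Q_c = 1550 kJ/s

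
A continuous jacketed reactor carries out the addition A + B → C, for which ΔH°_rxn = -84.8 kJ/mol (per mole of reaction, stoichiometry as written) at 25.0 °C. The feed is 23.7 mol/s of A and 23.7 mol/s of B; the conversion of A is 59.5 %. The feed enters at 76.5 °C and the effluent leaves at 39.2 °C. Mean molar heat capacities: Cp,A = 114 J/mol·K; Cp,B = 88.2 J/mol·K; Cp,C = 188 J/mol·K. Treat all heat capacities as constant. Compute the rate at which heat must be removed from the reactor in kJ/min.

Q_out = 82600 kJ/min

Extent of reaction ξ = 0.595 × 23.7 = 14.101 mol/s
Reaction term: ξ·ΔH°_rxn = 14.101 × -84.8 = -1195.8 kJ/s
Sensible, feed 76.5→25 °C: -246.8 kJ/s
Outlet flows (mol/s): A 9.5985, B 9.5985, C 14.101
Sensible, products 25→39.2 °C: 65.205 kJ/s
Q = ΔH = -1377.4 kJ/s = -1377.4 kW
Heat removed = 82644 kJ/min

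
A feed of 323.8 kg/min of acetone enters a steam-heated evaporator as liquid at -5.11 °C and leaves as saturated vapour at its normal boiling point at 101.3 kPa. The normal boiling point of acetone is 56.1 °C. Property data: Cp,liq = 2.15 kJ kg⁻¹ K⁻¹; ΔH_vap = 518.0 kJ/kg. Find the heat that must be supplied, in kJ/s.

Q = 3510 kJ/s

liquid -5.11→56.1 °C: 131.6 kJ/kg
vaporisation at 56.1 °C: 518 kJ/kg
Δh = 131.6 + 518 = 649.6 kJ/kg
Q = ṁ·Δh = 323.8 kg/min × 649.6 kJ/kg = 210340 kJ/min
|Q| = 3505.7 kW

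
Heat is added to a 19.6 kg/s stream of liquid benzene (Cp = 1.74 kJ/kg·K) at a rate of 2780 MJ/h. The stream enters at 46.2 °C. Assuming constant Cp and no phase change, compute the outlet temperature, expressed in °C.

Q = 2780 MJ/h = 772.22 kJ/s
ΔT = Q/(ṁ·Cp) = 772.22/(19.6×1.74) = 22.643 K
T_out = 46.2 + 22.643 = 68.843 °C

T_out = 68.8 °C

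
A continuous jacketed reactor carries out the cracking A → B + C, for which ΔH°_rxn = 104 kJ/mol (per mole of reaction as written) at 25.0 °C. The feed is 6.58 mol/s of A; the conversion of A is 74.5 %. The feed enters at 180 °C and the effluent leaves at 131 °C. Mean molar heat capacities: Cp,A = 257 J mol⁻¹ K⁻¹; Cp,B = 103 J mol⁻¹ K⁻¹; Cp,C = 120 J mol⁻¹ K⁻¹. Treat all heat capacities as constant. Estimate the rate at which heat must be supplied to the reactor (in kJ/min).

Q_in = 24600 kJ/min

Extent of reaction ξ = 0.745 × 6.58 = 4.9021 mol/s
Reaction term: ξ·ΔH°_rxn = 4.9021 × 104 = 509.82 kJ/s
Sensible, feed 180→25 °C: -262.11 kJ/s
Outlet flows (mol/s): A 1.6779, B 4.9021, C 4.9021
Sensible, products 25→131 °C: 161.59 kJ/s
Q = ΔH = 409.29 kJ/s = 409.29 kW
Heat supplied = 24557 kJ/min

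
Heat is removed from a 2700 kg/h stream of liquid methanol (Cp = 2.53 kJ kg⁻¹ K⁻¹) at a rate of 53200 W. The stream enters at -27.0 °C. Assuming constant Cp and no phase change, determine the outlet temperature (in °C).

Q = 53200 W = 191520 kJ/h
ΔT = Q/(ṁ·Cp) = 191520/(2700×2.53) = 28.037 K
T_out = -27.0 − 28.037 = -55.037 °C

T_out = -55.0 °C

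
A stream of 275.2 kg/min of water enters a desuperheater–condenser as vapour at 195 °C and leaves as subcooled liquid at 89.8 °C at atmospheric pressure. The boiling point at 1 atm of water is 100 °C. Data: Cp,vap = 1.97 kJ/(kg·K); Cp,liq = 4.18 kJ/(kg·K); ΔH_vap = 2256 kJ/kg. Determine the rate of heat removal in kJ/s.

Q_c = 11400 kJ/s

vapour 195→100 °C: -187.15 kJ/kg
condensation at 100 °C: -2256 kJ/kg
liquid 100→89.8 °C: -42.636 kJ/kg
Δh = -187.15 + -2256 + -42.636 = -2485.8 kJ/kg
Q = ṁ·Δh = 275.2 kg/min × -2485.8 kJ/kg = -684090 kJ/min
|Q| = 11401 kW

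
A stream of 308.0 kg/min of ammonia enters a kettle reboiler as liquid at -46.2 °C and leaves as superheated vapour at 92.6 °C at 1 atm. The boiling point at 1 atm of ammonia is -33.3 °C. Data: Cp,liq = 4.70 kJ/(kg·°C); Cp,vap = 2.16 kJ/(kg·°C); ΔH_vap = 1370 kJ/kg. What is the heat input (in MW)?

liquid -46.2→-33.3 °C: 60.63 kJ/kg
vaporisation at -33.3 °C: 1370 kJ/kg
vapour -33.3→92.6 °C: 271.94 kJ/kg
Δh = 60.63 + 1370 + 271.94 = 1702.6 kJ/kg
Q = ṁ·Δh = 308.0 kg/min × 1702.6 kJ/kg = 524390 kJ/min
|Q| = 8739.9 kW = 8.7399 MW

Q = 8.74 MW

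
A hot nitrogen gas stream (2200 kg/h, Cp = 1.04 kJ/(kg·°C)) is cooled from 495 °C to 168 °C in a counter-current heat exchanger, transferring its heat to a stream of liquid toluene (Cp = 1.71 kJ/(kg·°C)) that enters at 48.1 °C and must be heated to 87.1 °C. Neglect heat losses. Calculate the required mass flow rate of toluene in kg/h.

Heat released by hot stream: Q = 2200 × 1.04 × (495 − 168) = 748180 kJ/h
Energy balance on cold side (adiabatic exchanger): Q = ṁ_c·Cp_c·(T_c,out − T_c,in)
ṁ_c = 748180 / [1.71 × (87.1 − 48.1)] = 11219 kg/h

ṁ_c = 11200 kg/h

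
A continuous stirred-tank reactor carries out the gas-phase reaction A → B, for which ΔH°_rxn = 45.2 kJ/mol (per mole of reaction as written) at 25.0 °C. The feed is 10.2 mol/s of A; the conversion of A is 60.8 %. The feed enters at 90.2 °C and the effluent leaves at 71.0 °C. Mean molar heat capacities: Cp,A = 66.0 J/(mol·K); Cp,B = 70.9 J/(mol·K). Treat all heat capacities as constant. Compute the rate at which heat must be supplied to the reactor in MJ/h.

Q_in = 968 MJ/h

Extent of reaction ξ = 0.608 × 10.2 = 6.2016 mol/s
Reaction term: ξ·ΔH°_rxn = 6.2016 × 45.2 = 280.31 kJ/s
Sensible, feed 90.2→25 °C: -43.893 kJ/s
Outlet flows (mol/s): A 3.9984, B 6.2016
Sensible, products 25→71.0 °C: 32.365 kJ/s
Q = ΔH = 268.78 kJ/s = 268.78 kW
Heat supplied = 967.62 MJ/h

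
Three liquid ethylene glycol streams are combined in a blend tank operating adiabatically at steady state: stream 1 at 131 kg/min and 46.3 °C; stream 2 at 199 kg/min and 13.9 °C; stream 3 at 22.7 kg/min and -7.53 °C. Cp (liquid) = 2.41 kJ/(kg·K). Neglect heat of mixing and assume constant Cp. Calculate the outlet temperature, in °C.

Adiabatic, steady state ⇒ Σ ṁᵢCp,ᵢ(T_out − Tᵢ) = 0
Σ ṁᵢCp,ᵢTᵢ = 131×2.41×46.3 + 199×2.41×13.9 + 22.7×2.41×-7.53 = 20872
Σ ṁᵢCp,ᵢ = 131×2.41 + 199×2.41 + 22.7×2.41 = 850.01
T_out = 20872 / 850.01 = 24.555 °C

T_out = 24.6 °C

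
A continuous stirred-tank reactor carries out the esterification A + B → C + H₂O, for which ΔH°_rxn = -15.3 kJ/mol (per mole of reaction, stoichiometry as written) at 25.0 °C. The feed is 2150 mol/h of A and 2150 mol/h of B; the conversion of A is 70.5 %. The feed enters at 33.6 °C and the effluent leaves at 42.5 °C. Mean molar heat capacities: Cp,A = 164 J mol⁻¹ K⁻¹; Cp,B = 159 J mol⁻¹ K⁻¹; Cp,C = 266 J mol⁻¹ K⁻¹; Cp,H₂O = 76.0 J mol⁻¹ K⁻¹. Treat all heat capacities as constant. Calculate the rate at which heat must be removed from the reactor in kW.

Q_out = 4.59 kW

Extent of reaction ξ = 0.705 × 2150 = 1515.8 mol/h
Reaction term: ξ·ΔH°_rxn = 1515.8 × -15.3 = -23191 kJ/h
Sensible, feed 33.6→25 °C: -5972.3 kJ/h
Outlet flows (mol/h): A 634.25, B 634.25, C 1515.8, H₂O 1515.8
Sensible, products 25→42.5 °C: 12657 kJ/h
Q = ΔH = -16506 kJ/h = -4.5851 kW
Heat removed = 4.5851 kW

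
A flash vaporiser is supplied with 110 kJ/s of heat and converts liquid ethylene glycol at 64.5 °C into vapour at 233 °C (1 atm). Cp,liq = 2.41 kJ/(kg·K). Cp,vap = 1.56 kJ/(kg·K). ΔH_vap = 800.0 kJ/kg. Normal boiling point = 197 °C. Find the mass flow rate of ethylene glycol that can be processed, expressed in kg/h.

Δh = 2.41×(197−64.5) + 800.0 + 1.56×(233−197) = 1175.5 kJ/kg
Q = 110 kJ/s = 110 kJ/s = 396000 kJ/h
ṁ = Q/Δh = 396000 / 1175.5 = 336.88 kg/h

ṁ = 337 kg/h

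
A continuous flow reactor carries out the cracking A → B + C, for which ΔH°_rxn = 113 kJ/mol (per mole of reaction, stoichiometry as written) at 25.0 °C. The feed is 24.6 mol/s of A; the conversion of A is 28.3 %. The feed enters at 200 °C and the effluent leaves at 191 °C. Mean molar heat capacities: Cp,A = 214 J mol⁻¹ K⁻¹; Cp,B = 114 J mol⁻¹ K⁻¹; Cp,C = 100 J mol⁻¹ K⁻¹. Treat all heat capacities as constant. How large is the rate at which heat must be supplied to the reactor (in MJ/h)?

Q_in = 2660 MJ/h

Extent of reaction ξ = 0.283 × 24.6 = 6.9618 mol/s
Reaction term: ξ·ΔH°_rxn = 6.9618 × 113 = 786.68 kJ/s
Sensible, feed 200→25 °C: -921.27 kJ/s
Outlet flows (mol/s): A 17.638, B 6.9618, C 6.9618
Sensible, products 25→191 °C: 873.89 kJ/s
Q = ΔH = 739.3 kJ/s = 739.3 kW
Heat supplied = 2661.5 MJ/h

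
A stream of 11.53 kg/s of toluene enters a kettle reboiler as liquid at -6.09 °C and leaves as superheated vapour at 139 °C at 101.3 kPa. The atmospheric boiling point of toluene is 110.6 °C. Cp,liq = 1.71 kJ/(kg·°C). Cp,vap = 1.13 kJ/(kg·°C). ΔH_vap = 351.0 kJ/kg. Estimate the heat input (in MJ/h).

liquid -6.09→110.6 °C: 199.54 kJ/kg
vaporisation at 110.6 °C: 351 kJ/kg
vapour 110.6→139 °C: 32.092 kJ/kg
Δh = 199.54 + 351 + 32.092 = 582.63 kJ/kg
Q = ṁ·Δh = 11.53 kg/s × 582.63 kJ/kg = 6717.7 kJ/s
|Q| = 6717.7 kW = 24184 MJ/h

Q = 24200 MJ/h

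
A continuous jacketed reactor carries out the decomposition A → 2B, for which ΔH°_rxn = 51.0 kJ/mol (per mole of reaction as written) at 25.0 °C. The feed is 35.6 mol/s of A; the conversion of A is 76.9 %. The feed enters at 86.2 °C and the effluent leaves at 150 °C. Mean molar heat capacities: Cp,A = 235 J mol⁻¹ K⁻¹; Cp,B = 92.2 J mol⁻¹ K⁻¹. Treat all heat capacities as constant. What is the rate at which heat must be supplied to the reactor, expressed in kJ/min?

Q_in = 105000 kJ/min

Extent of reaction ξ = 0.769 × 35.6 = 27.376 mol/s
Reaction term: ξ·ΔH°_rxn = 27.376 × 51.0 = 1396.2 kJ/s
Sensible, feed 86.2→25 °C: -512 kJ/s
Outlet flows (mol/s): A 8.2236, B 54.753
Sensible, products 25→150 °C: 872.59 kJ/s
Q = ΔH = 1756.8 kJ/s = 1756.8 kW
Heat supplied = 105410 kJ/min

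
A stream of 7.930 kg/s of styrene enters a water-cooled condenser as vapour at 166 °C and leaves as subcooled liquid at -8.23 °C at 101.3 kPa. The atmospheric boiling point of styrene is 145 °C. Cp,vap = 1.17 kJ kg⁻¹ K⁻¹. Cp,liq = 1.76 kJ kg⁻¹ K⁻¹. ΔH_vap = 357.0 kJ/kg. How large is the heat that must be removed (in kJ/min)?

vapour 166→145 °C: -24.57 kJ/kg
condensation at 145 °C: -357 kJ/kg
liquid 145→-8.23 °C: -269.68 kJ/kg
Δh = -24.57 + -357 + -269.68 = -651.25 kJ/kg
Q = ṁ·Δh = 7.930 kg/s × -651.25 kJ/kg = -5164.5 kJ/s
|Q| = 5164.5 kW = 309870 kJ/min

Q_c = 310000 kJ/min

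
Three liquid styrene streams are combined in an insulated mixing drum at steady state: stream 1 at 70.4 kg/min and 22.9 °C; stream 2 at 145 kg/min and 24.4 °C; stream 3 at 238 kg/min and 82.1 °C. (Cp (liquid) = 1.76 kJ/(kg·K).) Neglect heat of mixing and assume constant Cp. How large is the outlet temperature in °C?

T_out = 54.5 °C

Energy balance with Q = 0: Σ ṁᵢCp,ᵢ(T_out − Tᵢ) = 0
Σ ṁᵢCp,ᵢTᵢ = 70.4×1.76×22.9 + 145×1.76×24.4 + 238×1.76×82.1 = 43454
Σ ṁᵢCp,ᵢ = 70.4×1.76 + 145×1.76 + 238×1.76 = 797.98
T_out = 43454 / 797.98 = 54.455 °C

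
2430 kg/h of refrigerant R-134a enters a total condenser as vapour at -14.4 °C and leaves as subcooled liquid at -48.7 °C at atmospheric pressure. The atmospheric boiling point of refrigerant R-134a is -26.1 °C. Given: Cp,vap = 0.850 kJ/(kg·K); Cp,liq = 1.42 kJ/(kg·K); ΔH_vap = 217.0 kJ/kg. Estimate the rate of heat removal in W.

vapour -14.4→-26.1 °C: -9.945 kJ/kg
condensation at -26.1 °C: -217 kJ/kg
liquid -26.1→-48.7 °C: -32.092 kJ/kg
Δh = -9.945 + -217 + -32.092 = -259.04 kJ/kg
Q = ṁ·Δh = 2430 kg/h × -259.04 kJ/kg = -629460 kJ/h
|Q| = 174.85 kW = 174850 W

Q_c = 175000 W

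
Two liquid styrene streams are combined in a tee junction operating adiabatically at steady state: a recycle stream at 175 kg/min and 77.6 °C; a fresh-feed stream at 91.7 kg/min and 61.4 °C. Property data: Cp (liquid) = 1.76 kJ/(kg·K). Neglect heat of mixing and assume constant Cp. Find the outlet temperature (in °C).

T_out = 72.0 °C

Adiabatic, steady state ⇒ Σ ṁᵢCp,ᵢ(T_out − Tᵢ) = 0
T_out = Σ ṁᵢCp,ᵢTᵢ / Σ ṁᵢCp,ᵢ
      = 33810 / 469.39 = 72.03 °C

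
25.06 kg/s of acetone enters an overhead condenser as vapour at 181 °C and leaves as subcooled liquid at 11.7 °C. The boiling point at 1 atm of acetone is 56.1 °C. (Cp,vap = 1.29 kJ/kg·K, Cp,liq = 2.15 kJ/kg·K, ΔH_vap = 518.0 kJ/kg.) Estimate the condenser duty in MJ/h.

vapour 181→56.1 °C: -161.12 kJ/kg
condensation at 56.1 °C: -518 kJ/kg
liquid 56.1→11.7 °C: -95.46 kJ/kg
Δh = -161.12 + -518 + -95.46 = -774.58 kJ/kg
Q = ṁ·Δh = 25.06 kg/s × -774.58 kJ/kg = -19411 kJ/s
|Q| = 19411 kW = 69880 MJ/h

Q_c = 69900 MJ/h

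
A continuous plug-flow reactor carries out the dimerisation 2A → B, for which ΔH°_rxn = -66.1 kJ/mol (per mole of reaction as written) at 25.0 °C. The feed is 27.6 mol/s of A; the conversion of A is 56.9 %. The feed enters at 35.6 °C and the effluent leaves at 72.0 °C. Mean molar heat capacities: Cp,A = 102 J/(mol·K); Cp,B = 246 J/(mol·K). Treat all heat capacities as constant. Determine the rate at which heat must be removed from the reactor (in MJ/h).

Q_out = 1440 MJ/h

Extent of reaction ξ = 0.569 × 27.6 / 2 = 7.8522 mol/s
Reaction term: ξ·ΔH°_rxn = 7.8522 × -66.1 = -519.03 kJ/s
Sensible, feed 35.6→25 °C: -29.841 kJ/s
Outlet flows (mol/s): A 11.896, B 7.8522
Sensible, products 25→72.0 °C: 147.81 kJ/s
Q = ΔH = -401.06 kJ/s = -401.06 kW
Heat removed = 1443.8 MJ/h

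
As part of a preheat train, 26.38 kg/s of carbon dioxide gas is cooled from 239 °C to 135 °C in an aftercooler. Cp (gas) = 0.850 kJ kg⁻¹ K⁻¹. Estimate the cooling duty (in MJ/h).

Q_c = 8400 MJ/h

Q = ṁ·Cp·ΔT = 26.38 × 0.850 × (135 − 239) = -2332 kJ/s
Cooling duty = 8395.2 MJ/h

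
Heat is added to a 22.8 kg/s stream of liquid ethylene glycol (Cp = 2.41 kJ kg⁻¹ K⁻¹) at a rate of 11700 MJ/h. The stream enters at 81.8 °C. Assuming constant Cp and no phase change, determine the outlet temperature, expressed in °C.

T_out = 141 °C

Q = 11700 MJ/h = 3250 kJ/s
ΔT = Q/(ṁ·Cp) = 3250/(22.8×2.41) = 59.147 K
T_out = 81.8 + 59.147 = 140.95 °C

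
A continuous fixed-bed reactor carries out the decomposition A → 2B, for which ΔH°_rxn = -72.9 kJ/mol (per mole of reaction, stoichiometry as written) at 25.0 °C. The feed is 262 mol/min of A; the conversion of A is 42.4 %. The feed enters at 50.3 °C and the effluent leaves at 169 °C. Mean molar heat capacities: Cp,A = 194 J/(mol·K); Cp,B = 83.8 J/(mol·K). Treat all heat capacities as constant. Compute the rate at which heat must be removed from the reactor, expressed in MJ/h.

Q_out = 149 MJ/h

Extent of reaction ξ = 0.424 × 262 = 111.09 mol/min
Reaction term: ξ·ΔH°_rxn = 111.09 × -72.9 = -8098.3 kJ/min
Sensible, feed 50.3→25 °C: -1285.9 kJ/min
Outlet flows (mol/min): A 150.91, B 222.18
Sensible, products 25→169 °C: 6896.9 kJ/min
Q = ΔH = -2487.3 kJ/min = -41.456 kW
Heat removed = 149.24 MJ/h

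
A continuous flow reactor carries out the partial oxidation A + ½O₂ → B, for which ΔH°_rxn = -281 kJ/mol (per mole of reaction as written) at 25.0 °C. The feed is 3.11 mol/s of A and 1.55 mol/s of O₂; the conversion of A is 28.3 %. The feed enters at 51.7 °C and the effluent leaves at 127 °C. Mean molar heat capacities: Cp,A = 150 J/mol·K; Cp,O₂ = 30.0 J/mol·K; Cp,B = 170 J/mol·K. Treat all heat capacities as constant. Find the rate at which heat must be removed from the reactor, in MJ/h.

Extent of reaction ξ = 0.283 × 3.11 = 0.88013 mol/s
Reaction term: ξ·ΔH°_rxn = 0.88013 × -281 = -247.32 kJ/s
Sensible, feed 51.7→25 °C: -13.697 kJ/s
Outlet flows (mol/s): A 2.2299, O₂ 1.1099, B 0.88013
Sensible, products 25→127 °C: 52.775 kJ/s
Q = ΔH = -208.24 kJ/s = -208.24 kW
Heat removed = 749.66 MJ/h

Q_out = 750 MJ/h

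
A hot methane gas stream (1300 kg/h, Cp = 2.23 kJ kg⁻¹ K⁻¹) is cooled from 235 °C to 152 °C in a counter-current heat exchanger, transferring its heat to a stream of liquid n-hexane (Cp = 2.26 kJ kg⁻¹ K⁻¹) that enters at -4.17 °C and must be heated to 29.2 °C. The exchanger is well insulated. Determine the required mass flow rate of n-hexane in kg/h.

ṁ_c = 3190 kg/h

Heat released by hot stream: Q = 1300 × 2.23 × (235 − 152) = 240620 kJ/h
Energy balance on cold side (adiabatic exchanger): Q = ṁ_c·Cp_c·(T_c,out − T_c,in)
ṁ_c = 240620 / [2.26 × (29.2 − -4.17)] = 3190.5 kg/h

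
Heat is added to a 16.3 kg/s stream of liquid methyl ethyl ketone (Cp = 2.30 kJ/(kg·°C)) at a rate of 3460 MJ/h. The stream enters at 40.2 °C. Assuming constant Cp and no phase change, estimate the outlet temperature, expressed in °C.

T_out = 65.8 °C

Q = 3460 MJ/h = 961.11 kJ/s
ΔT = Q/(ṁ·Cp) = 961.11/(16.3×2.30) = 25.636 K
T_out = 40.2 + 25.636 = 65.836 °C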